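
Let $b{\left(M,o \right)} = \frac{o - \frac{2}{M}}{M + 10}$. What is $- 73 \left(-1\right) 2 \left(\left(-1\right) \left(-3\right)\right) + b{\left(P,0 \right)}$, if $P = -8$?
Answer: $\frac{3505}{8} \approx 438.13$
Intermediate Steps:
$b{\left(M,o \right)} = \frac{o - \frac{2}{M}}{10 + M}$
$- 73 \left(-1\right) 2 \left(\left(-1\right) \left(-3\right)\right) + b{\left(P,0 \right)} = - 73 \left(-1\right) 2 \left(\left(-1\right) \left(-3\right)\right) + \frac{-2 - 0}{\left(-8\right) \left(10 - 8\right)} = - 73 \left(\left(-2\right) 3\right) - \frac{-2 + 0}{8 \cdot 2} = \left(-73\right) \left(-6\right) - \frac{1}{16} \left(-2\right) = 438 + \frac{1}{8} = \frac{3505}{8}$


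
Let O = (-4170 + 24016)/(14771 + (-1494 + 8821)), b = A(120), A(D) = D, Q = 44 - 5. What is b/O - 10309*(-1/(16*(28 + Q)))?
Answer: 1523639567/10637456 ≈ 143.23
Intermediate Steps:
Q = 39
b = 120
O = 9923/11049 (O = 19846/(14771 + 7327) = 19846/22098 = 19846*(1/22098) = 9923/11049 ≈ 0.89809)
b/O - 10309*(-1/(16*(28 + Q))) = 120/(9923/11049) - 10309*(-1/(16*(28 + 39))) = 120*(11049/9923) - 10309/((-16*67)) = 1325880/9923 - 10309/(-1072) = 1325880/9923 - 10309*(-1/1072) = 1325880/9923 + 10309/1072 = 1523639567/10637456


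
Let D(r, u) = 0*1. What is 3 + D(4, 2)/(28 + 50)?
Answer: 3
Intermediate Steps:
D(r, u) = 0
3 + D(4, 2)/(28 + 50) = 3 + 0/(28 + 50) = 3 + 0/78 = 3 + (1/78)*0 = 3 + 0 = 3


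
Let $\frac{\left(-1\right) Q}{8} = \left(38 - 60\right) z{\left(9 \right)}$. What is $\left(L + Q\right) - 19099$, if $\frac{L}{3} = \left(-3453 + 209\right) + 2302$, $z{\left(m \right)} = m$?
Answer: $-20341$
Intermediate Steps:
$L = -2826$ ($L = 3 \left(\left(-3453 + 209\right) + 2302\right) = 3 \left(-3244 + 2302\right) = 3 \left(-942\right) = -2826$)
$Q = 1584$ ($Q = - 8 \left(38 - 60\right) 9 = - 8 \left(\left(-22\right) 9\right) = \left(-8\right) \left(-198\right) = 1584$)
$\left(L + Q\right) - 19099 = \left(-2826 + 1584\right) - 19099 = -1242 - 19099 = -20341$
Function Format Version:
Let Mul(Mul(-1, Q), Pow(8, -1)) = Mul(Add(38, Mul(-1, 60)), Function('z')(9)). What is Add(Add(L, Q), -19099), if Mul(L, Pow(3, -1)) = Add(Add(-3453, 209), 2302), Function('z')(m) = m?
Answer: -20341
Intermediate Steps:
L = -2826 (L = Mul(3, Add(Add(-3453, 209), 2302)) = Mul(3, Add(-3244, 2302)) = Mul(3, -942) = -2826)
Q = 1584 (Q = Mul(-8, Mul(Add(38, Mul(-1, 60)), 9)) = Mul(-8, Mul(Add(38, -60), 9)) = Mul(-8, Mul(-22, 9)) = Mul(-8, -198) = 1584)
Add(Add(L, Q), -19099) = Add(Add(-2826, 1584), -19099) = Add(-1242, -19099) = -20341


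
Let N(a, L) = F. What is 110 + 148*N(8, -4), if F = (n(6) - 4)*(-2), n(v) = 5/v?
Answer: 3142/3 ≈ 1047.3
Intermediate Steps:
F = 19/3 (F = (5/6 - 4)*(-2) = (5*(⅙) - 4)*(-2) = (⅚ - 4)*(-2) = -19/6*(-2) = 19/3 ≈ 6.3333)
N(a, L) = 19/3
110 + 148*N(8, -4) = 110 + 148*(19/3) = 110 + 2812/3 = 3142/3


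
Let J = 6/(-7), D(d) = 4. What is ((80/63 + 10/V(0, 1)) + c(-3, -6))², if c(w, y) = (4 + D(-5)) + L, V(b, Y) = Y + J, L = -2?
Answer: 23697424/3969 ≈ 5970.6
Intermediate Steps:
J = -6/7 (J = 6*(-⅐) = -6/7 ≈ -0.85714)
V(b, Y) = -6/7 + Y (V(b, Y) = Y - 6/7 = -6/7 + Y)
c(w, y) = 6 (c(w, y) = (4 + 4) - 2 = 8 - 2 = 6)
((80/63 + 10/V(0, 1)) + c(-3, -6))² = ((80/63 + 10/(-6/7 + 1)) + 6)² = ((80*(1/63) + 10/(⅐)) + 6)² = ((80/63 + 10*7) + 6)² = ((80/63 + 70) + 6)² = (4490/63 + 6)² = (4868/63)² = 23697424/3969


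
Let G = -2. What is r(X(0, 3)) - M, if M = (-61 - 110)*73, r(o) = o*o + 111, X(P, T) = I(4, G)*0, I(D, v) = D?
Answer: 12594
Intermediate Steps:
X(P, T) = 0 (X(P, T) = 4*0 = 0)
r(o) = 111 + o² (r(o) = o² + 111 = 111 + o²)
M = -12483 (M = -171*73 = -12483)
r(X(0, 3)) - M = (111 + 0²) - 1*(-12483) = (111 + 0) + 12483 = 111 + 12483 = 12594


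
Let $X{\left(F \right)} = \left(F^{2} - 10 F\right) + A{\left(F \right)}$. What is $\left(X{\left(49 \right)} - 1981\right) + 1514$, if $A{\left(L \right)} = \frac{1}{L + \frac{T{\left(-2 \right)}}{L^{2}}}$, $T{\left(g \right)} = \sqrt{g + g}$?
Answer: $\frac{19987101199269}{13841287205} - \frac{4802 i}{13841287205} \approx 1444.0 - 3.4693 \cdot 10^{-7} i$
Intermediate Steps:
$T{\left(g \right)} = \sqrt{2} \sqrt{g}$ ($T{\left(g \right)} = \sqrt{2 g} = \sqrt{2} \sqrt{g}$)
$A{\left(L \right)} = \frac{1}{L + \frac{2 i}{L^{2}}}$ ($A{\left(L \right)} = \frac{1}{L + \frac{\sqrt{2} \sqrt{-2}}{L^{2}}} = \frac{1}{L + \frac{\sqrt{2} i \sqrt{2}}{L^{2}}} = \frac{1}{L + \frac{2 i}{L^{2}}}$)
$X{\left(F \right)} = F^{2} - 10 F + \frac{F^{2}}{F^{3} + 2 i}$ ($X{\left(F \right)} = \left(F^{2} - 10 F\right) + \frac{F^{2}}{F^{3} + 2 i} = F^{2} - 10 F + \frac{F^{2}}{F^{3} + 2 i}$)
$\left(X{\left(49 \right)} - 1981\right) + 1514 = \left(\frac{49 \left(49 + \left(-10 + 49\right) \left(49^{3} + 2 i\right)\right)}{49^{3} + 2 i} - 1981\right) + 1514 = \left(\frac{49 \left(49 + 39 \left(117649 + 2 i\right)\right)}{117649 + 2 i} - 1981\right) + 1514 = \left(49 \frac{117649 - 2 i}{13841287205} \left(49 + \left(4588311 + 78 i\right)\right) - 1981\right) + 1514 = \left(49 \frac{117649 - 2 i}{13841287205} \left(4588360 + 78 i\right) - 1981\right) + 1514 = \left(\frac{49 \left(117649 - 2 i\right) \left(4588360 + 78 i\right)}{13841287205} - 1981\right) + 1514 = \left(-1981 + \frac{49 \left(117649 - 2 i\right) \left(4588360 + 78 i\right)}{13841287205}\right) + 1514 = -467 + \frac{49 \left(117649 - 2 i\right) \left(4588360 + 78 i\right)}{13841287205}$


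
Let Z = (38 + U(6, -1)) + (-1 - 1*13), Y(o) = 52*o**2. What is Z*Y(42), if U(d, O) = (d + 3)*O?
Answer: 1375920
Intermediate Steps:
U(d, O) = O*(3 + d) (U(d, O) = (3 + d)*O = O*(3 + d))
Z = 15 (Z = (38 - (3 + 6)) + (-1 - 1*13) = (38 - 1*9) + (-1 - 13) = (38 - 9) - 14 = 29 - 14 = 15)
Z*Y(42) = 15*(52*42**2) = 15*(52*1764) = 15*91728 = 1375920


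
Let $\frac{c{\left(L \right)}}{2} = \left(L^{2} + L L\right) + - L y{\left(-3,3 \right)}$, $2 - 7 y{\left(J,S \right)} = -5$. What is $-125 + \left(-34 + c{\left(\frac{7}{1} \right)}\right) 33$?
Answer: $4759$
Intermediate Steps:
$y{\left(J,S \right)} = 1$ ($y{\left(J,S \right)} = \frac{2}{7} - - \frac{5}{7} = \frac{2}{7} + \frac{5}{7} = 1$)
$c{\left(L \right)} = - 2 L + 4 L^{2}$ ($c{\left(L \right)} = 2 \left(\left(L^{2} + L L\right) + - L 1\right) = 2 \left(\left(L^{2} + L^{2}\right) - L\right) = 2 \left(2 L^{2} - L\right) = 2 \left(- L + 2 L^{2}\right) = - 2 L + 4 L^{2}$)
$-125 + \left(-34 + c{\left(\frac{7}{1} \right)}\right) 33 = -125 + \left(-34 + 2 \cdot \frac{7}{1} \left(-1 + 2 \cdot \frac{7}{1}\right)\right) 33 = -125 + \left(-34 + 2 \cdot 7 \cdot 1 \left(-1 + 2 \cdot 7 \cdot 1\right)\right) 33 = -125 + \left(-34 + 2 \cdot 7 \left(-1 + 2 \cdot 7\right)\right) 33 = -125 + \left(-34 + 2 \cdot 7 \left(-1 + 14\right)\right) 33 = -125 + \left(-34 + 2 \cdot 7 \cdot 13\right) 33 = -125 + \left(-34 + 182\right) 33 = -125 + 148 \cdot 33 = -125 + 4884 = 4759$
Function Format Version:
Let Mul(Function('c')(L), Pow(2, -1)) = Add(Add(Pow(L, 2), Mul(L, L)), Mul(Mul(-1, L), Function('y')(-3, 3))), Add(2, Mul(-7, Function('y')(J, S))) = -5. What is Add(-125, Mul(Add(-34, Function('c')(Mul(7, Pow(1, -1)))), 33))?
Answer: 4759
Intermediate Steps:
Function('y')(J, S) = 1 (Function('y')(J, S) = Add(Rational(2, 7), Mul(Rational(-1, 7), -5)) = Add(Rational(2, 7), Rational(5, 7)) = 1)
Function('c')(L) = Add(Mul(-2, L), Mul(4, Pow(L, 2))) (Function('c')(L) = Mul(2, Add(Add(Pow(L, 2), Mul(L, L)), Mul(Mul(-1, L), 1))) = Mul(2, Add(Add(Pow(L, 2), Pow(L, 2)), Mul(-1, L))) = Mul(2, Add(Mul(2, Pow(L, 2)), Mul(-1, L))) = Mul(2, Add(Mul(-1, L), Mul(2, Pow(L, 2)))) = Add(Mul(-2, L), Mul(4, Pow(L, 2))))
Add(-125, Mul(Add(-34, Function('c')(Mul(7, Pow(1, -1)))), 33)) = Add(-125, Mul(Add(-34, Mul(2, Mul(7, Pow(1, -1)), Add(-1, Mul(2, Mul(7, Pow(1, -1)))))), 33)) = Add(-125, Mul(Add(-34, Mul(2, Mul(7, 1), Add(-1, Mul(2, Mul(7, 1))))), 33)) = Add(-125, Mul(Add(-34, Mul(2, 7, Add(-1, Mul(2, 7)))), 33)) = Add(-125, Mul(Add(-34, Mul(2, 7, Add(-1, 14))), 33)) = Add(-125, Mul(Add(-34, Mul(2, 7, 13)), 33)) = Add(-125, Mul(Add(-34, 182), 33)) = Add(-125, Mul(148, 33)) = Add(-125, 4884) = 4759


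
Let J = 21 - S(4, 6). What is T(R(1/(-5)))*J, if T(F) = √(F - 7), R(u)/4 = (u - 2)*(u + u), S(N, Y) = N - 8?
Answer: 5*I*√87 ≈ 46.637*I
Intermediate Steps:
S(N, Y) = -8 + N
R(u) = 8*u*(-2 + u) (R(u) = 4*((u - 2)*(u + u)) = 4*((-2 + u)*(2*u)) = 4*(2*u*(-2 + u)) = 8*u*(-2 + u))
T(F) = √(-7 + F)
J = 25 (J = 21 - (-8 + 4) = 21 - 1*(-4) = 21 + 4 = 25)
T(R(1/(-5)))*J = √(-7 + 8*(-2 + 1/(-5))/(-5))*25 = √(-7 + 8*(-⅕)*(-2 - ⅕))*25 = √(-7 + 8*(-⅕)*(-11/5))*25 = √(-7 + 88/25)*25 = √(-87/25)*25 = (I*√87/5)*25 = 5*I*√87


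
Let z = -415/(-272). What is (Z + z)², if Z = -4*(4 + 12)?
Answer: 288762049/73984 ≈ 3903.0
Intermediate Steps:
z = 415/272 (z = -415*(-1/272) = 415/272 ≈ 1.5257)
Z = -64 (Z = -4*16 = -64)
(Z + z)² = (-64 + 415/272)² = (-16993/272)² = 288762049/73984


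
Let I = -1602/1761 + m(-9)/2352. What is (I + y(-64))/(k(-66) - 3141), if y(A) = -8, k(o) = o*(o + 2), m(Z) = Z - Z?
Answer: -5230/635721 ≈ -0.0082269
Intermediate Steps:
m(Z) = 0
k(o) = o*(2 + o)
I = -534/587 (I = -1602/1761 + 0/2352 = -1602*1/1761 + 0*(1/2352) = -534/587 + 0 = -534/587 ≈ -0.90971)
(I + y(-64))/(k(-66) - 3141) = (-534/587 - 8)/(-66*(2 - 66) - 3141) = -5230/(587*(-66*(-64) - 3141)) = -5230/(587*(4224 - 3141)) = -5230/587/1083 = -5230/587*1/1083 = -5230/635721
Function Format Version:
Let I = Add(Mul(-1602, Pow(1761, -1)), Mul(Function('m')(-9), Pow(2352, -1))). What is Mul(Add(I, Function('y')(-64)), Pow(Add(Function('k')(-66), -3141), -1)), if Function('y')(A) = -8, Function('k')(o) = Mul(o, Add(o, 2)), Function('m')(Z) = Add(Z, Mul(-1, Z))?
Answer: Rational(-5230, 635721) ≈ -0.0082269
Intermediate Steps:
Function('m')(Z) = 0
Function('k')(o) = Mul(o, Add(2, o))
I = Rational(-534, 587) (I = Add(Mul(-1602, Pow(1761, -1)), Mul(0, Pow(2352, -1))) = Add(Mul(-1602, Rational(1, 1761)), Mul(0, Rational(1, 2352))) = Add(Rational(-534, 587), 0) = Rational(-534, 587) ≈ -0.90971)
Mul(Add(I, Function('y')(-64)), Pow(Add(Function('k')(-66), -3141), -1)) = Mul(Add(Rational(-534, 587), -8), Pow(Add(Mul(-66, Add(2, -66)), -3141), -1)) = Mul(Rational(-5230, 587), Pow(Add(Mul(-66, -64), -3141), -1)) = Mul(Rational(-5230, 587), Pow(Add(4224, -3141), -1)) = Mul(Rational(-5230, 587), Pow(1083, -1)) = Mul(Rational(-5230, 587), Rational(1, 1083)) = Rational(-5230, 635721)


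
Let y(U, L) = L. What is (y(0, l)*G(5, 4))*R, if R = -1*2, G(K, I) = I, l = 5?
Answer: -40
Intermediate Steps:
R = -2
(y(0, l)*G(5, 4))*R = (5*4)*(-2) = 20*(-2) = -40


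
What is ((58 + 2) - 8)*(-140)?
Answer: -7280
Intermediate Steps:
((58 + 2) - 8)*(-140) = (60 - 8)*(-140) = 52*(-140) = -7280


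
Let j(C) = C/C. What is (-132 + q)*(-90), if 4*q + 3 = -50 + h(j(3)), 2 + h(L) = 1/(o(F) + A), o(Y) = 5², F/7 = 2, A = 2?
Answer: 39350/3 ≈ 13117.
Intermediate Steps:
F = 14 (F = 7*2 = 14)
j(C) = 1
o(Y) = 25
h(L) = -53/27 (h(L) = -2 + 1/(25 + 2) = -2 + 1/27 = -53/27)
q = -371/27 (q = -¾ + (-50 - 53/27)/4 = -¾ + (¼)*(-1403/27) = -¾ - 1403/108 = -371/27 ≈ -13.741)
(-132 + q)*(-90) = (-132 - 371/27)*(-90) = -3935/27*(-90) = 39350/3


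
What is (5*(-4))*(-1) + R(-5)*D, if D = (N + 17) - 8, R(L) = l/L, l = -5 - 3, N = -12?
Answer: 76/5 ≈ 15.200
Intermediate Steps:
l = -8
R(L) = -8/L
D = -3 (D = (-12 + 17) - 8 = 5 - 8 = -3)
(5*(-4))*(-1) + R(-5)*D = (5*(-4))*(-1) - 8/(-5)*(-3) = -20*(-1) - 8*(-⅕)*(-3) = 20 + (8/5)*(-3) = 20 - 24/5 = 76/5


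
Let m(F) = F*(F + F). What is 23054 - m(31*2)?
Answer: 15366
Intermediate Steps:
m(F) = 2*F² (m(F) = F*(2*F) = 2*F²)
23054 - m(31*2) = 23054 - 2*(31*2)² = 23054 - 2*62² = 23054 - 2*3844 = 23054 - 1*7688 = 23054 - 7688 = 15366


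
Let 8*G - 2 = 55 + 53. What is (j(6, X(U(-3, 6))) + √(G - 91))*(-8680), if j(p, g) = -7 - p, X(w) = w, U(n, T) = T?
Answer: 112840 - 4340*I*√309 ≈ 1.1284e+5 - 76290.0*I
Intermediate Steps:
G = 55/4 (G = ¼ + (55 + 53)/8 = ¼ + (⅛)*108 = ¼ + 27/2 = 55/4 ≈ 13.750)
(j(6, X(U(-3, 6))) + √(G - 91))*(-8680) = ((-7 - 1*6) + √(55/4 - 91))*(-8680) = ((-7 - 6) + √(-309/4))*(-8680) = (-13 + I*√309/2)*(-8680) = 112840 - 4340*I*√309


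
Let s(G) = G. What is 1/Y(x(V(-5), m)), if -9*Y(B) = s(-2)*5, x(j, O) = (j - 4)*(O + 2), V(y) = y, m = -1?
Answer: 9/10 ≈ 0.90000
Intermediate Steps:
x(j, O) = (-4 + j)*(2 + O)
Y(B) = 10/9 (Y(B) = -(-2)*5/9 = -1/9*(-10) = 10/9)
1/Y(x(V(-5), m)) = 1/(10/9) = 9/10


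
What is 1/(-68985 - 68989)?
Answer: -1/137974 ≈ -7.2477e-6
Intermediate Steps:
1/(-68985 - 68989) = 1/(-137974) = -1/137974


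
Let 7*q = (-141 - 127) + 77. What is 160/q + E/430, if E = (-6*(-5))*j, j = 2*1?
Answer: -47014/8213 ≈ -5.7243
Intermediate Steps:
j = 2
E = 60 (E = -6*(-5)*2 = 30*2 = 60)
q = -191/7 (q = ((-141 - 127) + 77)/7 = (-268 + 77)/7 = (⅐)*(-191) = -191/7 ≈ -27.286)
160/q + E/430 = 160/(-191/7) + 60/430 = 160*(-7/191) + 60*(1/430) = -1120/191 + 6/43 = -47014/8213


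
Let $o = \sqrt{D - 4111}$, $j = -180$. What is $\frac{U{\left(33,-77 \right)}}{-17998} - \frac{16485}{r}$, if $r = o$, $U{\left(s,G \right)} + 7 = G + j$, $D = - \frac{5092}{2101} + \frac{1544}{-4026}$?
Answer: $\frac{132}{8999} + \frac{16485 i \sqrt{608132493723183}}{1581688901} \approx 0.014668 + 257.02 i$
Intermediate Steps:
$D = - \frac{1079288}{384483}$ ($D = \left(-5092\right) \frac{1}{2101} + 1544 \left(- \frac{1}{4026}\right) = - \frac{5092}{2101} - \frac{772}{2013} = - \frac{1079288}{384483} \approx -2.8071$)
$U{\left(s,G \right)} = -187 + G$ ($U{\left(s,G \right)} = -7 + \left(G - 180\right) = -7 + \left(-180 + G\right) = -187 + G$)
$o = \frac{i \sqrt{608132493723183}}{384483}$ ($o = \sqrt{- \frac{1079288}{384483} - 4111} = \sqrt{- \frac{1581688901}{384483}} = \frac{i \sqrt{608132493723183}}{384483} \approx 64.139 i$)
$r = \frac{i \sqrt{608132493723183}}{384483} \approx 64.139 i$
$\frac{U{\left(33,-77 \right)}}{-17998} - \frac{16485}{r} = \frac{-187 - 77}{-17998} - \frac{16485}{\frac{1}{384483} i \sqrt{608132493723183}} = \left(-264\right) \left(- \frac{1}{17998}\right) - 16485 \left(- \frac{i \sqrt{608132493723183}}{1581688901}\right) = \frac{132}{8999} + \frac{16485 i \sqrt{608132493723183}}{1581688901}$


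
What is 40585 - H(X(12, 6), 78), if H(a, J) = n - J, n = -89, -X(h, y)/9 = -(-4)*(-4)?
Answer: 40752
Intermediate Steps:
X(h, y) = 144 (X(h, y) = -(-9)*(-4*(-4)) = -(-9)*16 = -9*(-16) = 144)
H(a, J) = -89 - J
40585 - H(X(12, 6), 78) = 40585 - (-89 - 1*78) = 40585 - (-89 - 78) = 40585 - 1*(-167) = 40585 + 167 = 40752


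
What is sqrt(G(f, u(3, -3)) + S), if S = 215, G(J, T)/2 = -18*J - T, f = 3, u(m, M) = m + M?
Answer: sqrt(107) ≈ 10.344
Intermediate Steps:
u(m, M) = M + m
G(J, T) = -36*J - 2*T (G(J, T) = 2*(-18*J - T) = 2*(-T - 18*J) = -36*J - 2*T)
sqrt(G(f, u(3, -3)) + S) = sqrt((-36*3 - 2*(-3 + 3)) + 215) = sqrt((-108 - 2*0) + 215) = sqrt((-108 + 0) + 215) = sqrt(-108 + 215) = sqrt(107)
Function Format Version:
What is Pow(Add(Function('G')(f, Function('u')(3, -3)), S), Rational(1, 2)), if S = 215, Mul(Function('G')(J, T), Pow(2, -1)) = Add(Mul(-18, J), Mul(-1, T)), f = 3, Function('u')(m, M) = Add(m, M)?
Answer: Pow(107, Rational(1, 2)) ≈ 10.344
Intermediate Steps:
Function('u')(m, M) = Add(M, m)
Function('G')(J, T) = Add(Mul(-36, J), Mul(-2, T)) (Function('G')(J, T) = Mul(2, Add(Mul(-18, J), Mul(-1, T))) = Mul(2, Add(Mul(-1, T), Mul(-18, J))) = Add(Mul(-36, J), Mul(-2, T)))
Pow(Add(Function('G')(f, Function('u')(3, -3)), S), Rational(1, 2)) = Pow(Add(Add(Mul(-36, 3), Mul(-2, Add(-3, 3))), 215), Rational(1, 2)) = Pow(Add(Add(-108, Mul(-2, 0)), 215), Rational(1, 2)) = Pow(Add(Add(-108, 0), 215), Rational(1, 2)) = Pow(Add(-108, 215), Rational(1, 2)) = Pow(107, Rational(1, 2))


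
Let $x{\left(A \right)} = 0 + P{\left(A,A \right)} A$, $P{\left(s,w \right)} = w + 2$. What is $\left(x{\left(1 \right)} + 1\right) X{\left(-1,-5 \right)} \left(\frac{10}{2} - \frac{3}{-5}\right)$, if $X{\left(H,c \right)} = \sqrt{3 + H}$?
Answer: $\frac{112 \sqrt{2}}{5} \approx 31.678$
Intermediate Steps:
$P{\left(s,w \right)} = 2 + w$
$x{\left(A \right)} = A \left(2 + A\right)$ ($x{\left(A \right)} = 0 + \left(2 + A\right) A = 0 + A \left(2 + A\right) = A \left(2 + A\right)$)
$\left(x{\left(1 \right)} + 1\right) X{\left(-1,-5 \right)} \left(\frac{10}{2} - \frac{3}{-5}\right) = \left(1 \left(2 + 1\right) + 1\right) \sqrt{3 - 1} \left(\frac{10}{2} - \frac{3}{-5}\right) = \left(1 \cdot 3 + 1\right) \sqrt{2} \left(10 \cdot \frac{1}{2} - - \frac{3}{5}\right) = \left(3 + 1\right) \sqrt{2} \left(5 + \frac{3}{5}\right) = 4 \sqrt{2} \cdot \frac{28}{5} = \frac{112 \sqrt{2}}{5}$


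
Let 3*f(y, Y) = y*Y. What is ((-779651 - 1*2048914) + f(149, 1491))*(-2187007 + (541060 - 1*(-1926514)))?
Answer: -772825168304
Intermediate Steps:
f(y, Y) = Y*y/3 (f(y, Y) = (y*Y)/3 = (Y*y)/3 = Y*y/3)
((-779651 - 1*2048914) + f(149, 1491))*(-2187007 + (541060 - 1*(-1926514))) = ((-779651 - 1*2048914) + (⅓)*1491*149)*(-2187007 + (541060 - 1*(-1926514))) = ((-779651 - 2048914) + 74053)*(-2187007 + (541060 + 1926514)) = (-2828565 + 74053)*(-2187007 + 2467574) = -2754512*280567 = -772825168304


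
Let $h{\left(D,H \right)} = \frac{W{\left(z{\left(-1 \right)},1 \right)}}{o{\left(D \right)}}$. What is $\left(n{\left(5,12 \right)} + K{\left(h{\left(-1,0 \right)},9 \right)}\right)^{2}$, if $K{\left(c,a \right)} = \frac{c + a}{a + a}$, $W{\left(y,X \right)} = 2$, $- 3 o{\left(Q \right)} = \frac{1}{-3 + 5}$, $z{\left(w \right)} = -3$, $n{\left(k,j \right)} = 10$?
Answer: $\frac{3481}{36} \approx 96.694$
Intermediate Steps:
$o{\left(Q \right)} = - \frac{1}{6}$ ($o{\left(Q \right)} = - \frac{1}{3 \left(-3 + 5\right)} = - \frac{1}{3 \cdot 2} = \left(- \frac{1}{3}\right) \frac{1}{2} = - \frac{1}{6}$)
$h{\left(D,H \right)} = -12$ ($h{\left(D,H \right)} = \frac{2}{- \frac{1}{6}} = 2 \left(-6\right) = -12$)
$K{\left(c,a \right)} = \frac{a + c}{2 a}$
$\left(n{\left(5,12 \right)} + K{\left(h{\left(-1,0 \right)},9 \right)}\right)^{2} = \left(10 + \frac{9 - 12}{2 \cdot 9}\right)^{2} = \left(10 + \frac{1}{2} \cdot \frac{1}{9} \left(-3\right)\right)^{2} = \left(10 - \frac{1}{6}\right)^{2} = \left(\frac{59}{6}\right)^{2} = \frac{3481}{36}$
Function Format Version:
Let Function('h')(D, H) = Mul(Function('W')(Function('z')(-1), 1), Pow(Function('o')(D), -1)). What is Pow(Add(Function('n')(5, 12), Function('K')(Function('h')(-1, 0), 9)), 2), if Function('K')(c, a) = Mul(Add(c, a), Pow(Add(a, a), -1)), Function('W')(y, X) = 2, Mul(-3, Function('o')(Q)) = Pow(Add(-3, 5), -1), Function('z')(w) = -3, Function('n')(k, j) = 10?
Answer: Rational(3481, 36) ≈ 96.694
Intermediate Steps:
Function('o')(Q) = Rational(-1, 6) (Function('o')(Q) = Mul(Rational(-1, 3), Pow(Add(-3, 5), -1)) = Mul(Rational(-1, 3), Pow(2, -1)) = Mul(Rational(-1, 3), Rational(1, 2)) = Rational(-1, 6))
Function('h')(D, H) = -12 (Function('h')(D, H) = Mul(2, Pow(Rational(-1, 6), -1)) = Mul(2, -6) = -12)
Function('K')(c, a) = Mul(Rational(1, 2), Pow(a, -1), Add(a, c)) (Function('K')(c, a) = Mul(Add(a, c), Pow(Mul(2, a), -1)) = Mul(Add(a, c), Mul(Rational(1, 2), Pow(a, -1))) = Mul(Rational(1, 2), Pow(a, -1), Add(a, c)))
Pow(Add(Function('n')(5, 12), Function('K')(Function('h')(-1, 0), 9)), 2) = Pow(Add(10, Mul(Rational(1, 2), Pow(9, -1), Add(9, -12))), 2) = Pow(Add(10, Mul(Rational(1, 2), Rational(1, 9), -3)), 2) = Pow(Add(10, Rational(-1, 6)), 2) = Pow(Rational(59, 6), 2) = Rational(3481, 36)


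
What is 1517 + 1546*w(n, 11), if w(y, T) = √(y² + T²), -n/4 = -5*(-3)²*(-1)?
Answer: 1517 + 1546*√32521 ≈ 2.8032e+5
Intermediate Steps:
n = -180 (n = -4*(-5*(-3)²)*(-1) = -4*(-5*9)*(-1) = -(-180)*(-1) = -4*45 = -180)
w(y, T) = √(T² + y²)
1517 + 1546*w(n, 11) = 1517 + 1546*√(11² + (-180)²) = 1517 + 1546*√(121 + 32400) = 1517 + 1546*√32521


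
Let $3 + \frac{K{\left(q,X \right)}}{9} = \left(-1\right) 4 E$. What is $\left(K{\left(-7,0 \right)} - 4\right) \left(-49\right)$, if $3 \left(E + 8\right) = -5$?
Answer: $-15533$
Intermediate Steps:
$E = - \frac{29}{3}$ ($E = -8 + \frac{1}{3} \left(-5\right) = -8 - \frac{5}{3} = - \frac{29}{3} \approx -9.6667$)
$K{\left(q,X \right)} = 321$ ($K{\left(q,X \right)} = -27 + 9 \left(-1\right) 4 \left(- \frac{29}{3}\right) = -27 + 9 \left(\left(-4\right) \left(- \frac{29}{3}\right)\right) = -27 + 9 \cdot \frac{116}{3} = -27 + 348 = 321$)
$\left(K{\left(-7,0 \right)} - 4\right) \left(-49\right) = \left(321 - 4\right) \left(-49\right) = 317 \left(-49\right) = -15533$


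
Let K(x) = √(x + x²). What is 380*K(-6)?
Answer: 380*√30 ≈ 2081.3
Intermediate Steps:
380*K(-6) = 380*√(-6*(1 - 6)) = 380*√(-6*(-5)) = 380*√30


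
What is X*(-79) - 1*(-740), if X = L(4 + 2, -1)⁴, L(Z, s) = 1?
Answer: 661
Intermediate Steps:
X = 1 (X = 1⁴ = 1)
X*(-79) - 1*(-740) = 1*(-79) - 1*(-740) = -79 + 740 = 661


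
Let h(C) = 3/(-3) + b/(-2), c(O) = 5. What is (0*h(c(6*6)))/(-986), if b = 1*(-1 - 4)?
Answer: 0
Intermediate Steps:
b = -5 (b = 1*(-5) = -5)
h(C) = 3/2 (h(C) = 3/(-3) - 5/(-2) = 3*(-⅓) - 5*(-½) = -1 + 5/2 = 3/2)
(0*h(c(6*6)))/(-986) = (0*(3/2))/(-986) = 0*(-1/986) = 0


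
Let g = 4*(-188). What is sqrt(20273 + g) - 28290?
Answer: -28290 + 9*sqrt(241) ≈ -28150.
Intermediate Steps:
g = -752
sqrt(20273 + g) - 28290 = sqrt(20273 - 752) - 28290 = sqrt(19521) - 28290 = 9*sqrt(241) - 28290 = -28290 + 9*sqrt(241)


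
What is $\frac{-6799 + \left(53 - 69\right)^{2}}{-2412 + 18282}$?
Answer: $- \frac{2181}{5290} \approx -0.41229$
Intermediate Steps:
$\frac{-6799 + \left(53 - 69\right)^{2}}{-2412 + 18282} = \frac{-6799 + \left(-16\right)^{2}}{15870} = \left(-6799 + 256\right) \frac{1}{15870} = \left(-6543\right) \frac{1}{15870} = - \frac{2181}{5290}$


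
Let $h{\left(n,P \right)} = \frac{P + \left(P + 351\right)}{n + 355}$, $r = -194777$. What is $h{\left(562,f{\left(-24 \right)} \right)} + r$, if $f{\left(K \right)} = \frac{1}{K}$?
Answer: $- \frac{2143321897}{11004} \approx -1.9478 \cdot 10^{5}$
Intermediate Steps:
$h{\left(n,P \right)} = \frac{351 + 2 P}{355 + n}$ ($h{\left(n,P \right)} = \frac{P + \left(351 + P\right)}{355 + n} = \frac{351 + 2 P}{355 + n}$)
$h{\left(562,f{\left(-24 \right)} \right)} + r = \frac{351 + \frac{2}{-24}}{355 + 562} - 194777 = \frac{351 + 2 \left(- \frac{1}{24}\right)}{917} - 194777 = \frac{351 - \frac{1}{12}}{917} - 194777 = \frac{1}{917} \cdot \frac{4211}{12} - 194777 = \frac{4211}{11004} - 194777 = - \frac{2143321897}{11004}$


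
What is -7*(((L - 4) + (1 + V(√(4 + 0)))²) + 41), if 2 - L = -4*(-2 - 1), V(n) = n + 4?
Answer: -532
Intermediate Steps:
V(n) = 4 + n
L = -10 (L = 2 - (-4)*(-2 - 1) = 2 - (-4)*(-3) = 2 - 1*12 = 2 - 12 = -10)
-7*(((L - 4) + (1 + V(√(4 + 0)))²) + 41) = -7*(((-10 - 4) + (1 + (4 + √(4 + 0)))²) + 41) = -7*((-14 + (1 + (4 + √4))²) + 41) = -7*((-14 + (1 + (4 + 2))²) + 41) = -7*((-14 + (1 + 6)²) + 41) = -7*((-14 + 7²) + 41) = -7*((-14 + 49) + 41) = -7*(35 + 41) = -7*76 = -532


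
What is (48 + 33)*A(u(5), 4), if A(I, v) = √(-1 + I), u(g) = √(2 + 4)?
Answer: 81*√(-1 + √6) ≈ 97.520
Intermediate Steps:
u(g) = √6
(48 + 33)*A(u(5), 4) = (48 + 33)*√(-1 + √6) = 81*√(-1 + √6)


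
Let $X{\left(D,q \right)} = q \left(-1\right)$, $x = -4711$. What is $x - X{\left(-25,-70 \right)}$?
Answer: $-4781$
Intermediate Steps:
$X{\left(D,q \right)} = - q$
$x - X{\left(-25,-70 \right)} = -4711 - \left(-1\right) \left(-70\right) = -4711 - 70 = -4781$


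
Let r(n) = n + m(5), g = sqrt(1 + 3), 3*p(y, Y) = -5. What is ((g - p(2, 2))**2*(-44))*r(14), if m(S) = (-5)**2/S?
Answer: -101156/9 ≈ -11240.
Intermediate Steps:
p(y, Y) = -5/3 (p(y, Y) = (1/3)*(-5) = -5/3)
m(S) = 25/S
g = 2 (g = sqrt(4) = 2)
r(n) = 5 + n (r(n) = n + 25/5 = n + 25*(1/5) = n + 5 = 5 + n)
((g - p(2, 2))**2*(-44))*r(14) = ((2 - 1*(-5/3))**2*(-44))*(5 + 14) = ((2 + 5/3)**2*(-44))*19 = ((11/3)**2*(-44))*19 = ((121/9)*(-44))*19 = -5324/9*19 = -101156/9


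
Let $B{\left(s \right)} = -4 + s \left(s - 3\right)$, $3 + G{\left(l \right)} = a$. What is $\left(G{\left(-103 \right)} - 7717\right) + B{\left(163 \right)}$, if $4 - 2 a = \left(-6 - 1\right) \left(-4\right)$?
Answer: $18344$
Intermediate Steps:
$a = -12$ ($a = 2 - \frac{\left(-6 - 1\right) \left(-4\right)}{2} = 2 - \frac{\left(-7\right) \left(-4\right)}{2} = 2 - 14 = -12$)
$G{\left(l \right)} = -15$ ($G{\left(l \right)} = -3 - 12 = -15$)
$B{\left(s \right)} = -4 + s \left(-3 + s\right)$ ($B{\left(s \right)} = -4 + s \left(s - 3\right) = -4 + s \left(-3 + s\right)$)
$\left(G{\left(-103 \right)} - 7717\right) + B{\left(163 \right)} = \left(-15 - 7717\right) - \left(493 - 26569\right) = -7732 - -26076 = -7732 + 26076 = 18344$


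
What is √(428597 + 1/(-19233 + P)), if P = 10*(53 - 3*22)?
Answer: 7*√11347507930/1139 ≈ 654.67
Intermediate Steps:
P = -130 (P = 10*(53 - 66) = 10*(-13) = -130)
√(428597 + 1/(-19233 + P)) = √(428597 + 1/(-19233 - 130)) = √(428597 + 1/(-19363)) = √(428597 - 1/19363) = √(8298923710/19363) = 7*√11347507930/1139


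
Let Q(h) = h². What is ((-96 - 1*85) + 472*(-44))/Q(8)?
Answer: -20949/64 ≈ -327.33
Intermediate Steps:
((-96 - 1*85) + 472*(-44))/Q(8) = ((-96 - 1*85) + 472*(-44))/(8²) = ((-96 - 85) - 20768)/64 = (-181 - 20768)*(1/64) = -20949*1/64 = -20949/64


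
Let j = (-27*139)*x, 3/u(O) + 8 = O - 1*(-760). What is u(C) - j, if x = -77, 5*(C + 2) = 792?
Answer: -437517229/1514 ≈ -2.8898e+5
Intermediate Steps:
C = 782/5 (C = -2 + (1/5)*792 = -2 + 792/5 = 782/5 ≈ 156.40)
u(O) = 3/(752 + O) (u(O) = 3/(-8 + (O - 1*(-760))) = 3/(-8 + (O + 760)) = 3/(-8 + (760 + O)) = 3/(752 + O))
j = 288981 (j = -27*139*(-77) = -3753*(-77) = 288981)
u(C) - j = 3/(752 + 782/5) - 1*288981 = 3/(4542/5) - 288981 = 3*(5/4542) - 288981 = 5/1514 - 288981 = -437517229/1514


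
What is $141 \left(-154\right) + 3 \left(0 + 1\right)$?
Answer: $-21711$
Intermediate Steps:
$141 \left(-154\right) + 3 \left(0 + 1\right) = -21714 + 3 \cdot 1 = -21714 + 3 = -21711$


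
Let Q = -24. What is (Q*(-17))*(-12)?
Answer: -4896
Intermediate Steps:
(Q*(-17))*(-12) = -24*(-17)*(-12) = 408*(-12) = -4896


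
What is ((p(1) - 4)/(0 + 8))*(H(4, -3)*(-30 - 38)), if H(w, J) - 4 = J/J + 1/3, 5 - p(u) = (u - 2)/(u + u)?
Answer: -68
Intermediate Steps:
p(u) = 5 - (-2 + u)/(2*u) (p(u) = 5 - (u - 2)/(u + u) = 5 - (-2 + u)/(2*u))
H(w, J) = 16/3 (H(w, J) = 4 + (J/J + 1/3) = 4 + (1 + 1*(⅓)) = 4 + (1 + ⅓) = 4 + 4/3 = 16/3)
((p(1) - 4)/(0 + 8))*(H(4, -3)*(-30 - 38)) = (((9/2 + 1/1) - 4)/(0 + 8))*(16*(-30 - 38)/3) = (((9/2 + 1) - 4)/8)*((16/3)*(-68)) = ((11/2 - 4)*(⅛))*(-1088/3) = ((3/2)*(⅛))*(-1088/3) = (3/16)*(-1088/3) = -68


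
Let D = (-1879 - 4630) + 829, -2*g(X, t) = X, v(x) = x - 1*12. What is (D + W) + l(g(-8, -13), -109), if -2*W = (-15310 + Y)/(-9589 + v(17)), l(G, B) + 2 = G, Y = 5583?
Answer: -108845631/19168 ≈ -5678.5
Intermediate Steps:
v(x) = -12 + x (v(x) = x - 12 = -12 + x)
g(X, t) = -X/2
l(G, B) = -2 + G
D = -5680 (D = -6509 + 829 = -5680)
W = -9727/19168 (W = -(-15310 + 5583)/(2*(-9589 + (-12 + 17))) = -(-9727)/(2*(-9589 + 5)) = -(-9727)/(2*(-9584)) = -(-9727)*(-1)/(2*9584) = -½*9727/9584 = -9727/19168 ≈ -0.50746)
(D + W) + l(g(-8, -13), -109) = (-5680 - 9727/19168) + (-2 - ½*(-8)) = -108883967/19168 + (-2 + 4) = -108883967/19168 + 2 = -108845631/19168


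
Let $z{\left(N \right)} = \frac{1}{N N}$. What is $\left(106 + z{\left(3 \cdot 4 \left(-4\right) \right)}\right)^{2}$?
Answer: $\frac{59645850625}{5308416} \approx 11236.0$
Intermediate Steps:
$z{\left(N \right)} = \frac{1}{N^{2}}$
$\left(106 + z{\left(3 \cdot 4 \left(-4\right) \right)}\right)^{2} = \left(106 + \frac{1}{2304}\right)^{2} = \left(\frac{244225}{2304}\right)^{2} = \frac{59645850625}{5308416}$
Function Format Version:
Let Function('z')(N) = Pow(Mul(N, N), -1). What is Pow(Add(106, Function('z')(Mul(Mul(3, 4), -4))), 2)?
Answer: Rational(59645850625, 5308416) ≈ 11236.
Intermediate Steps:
Function('z')(N) = Pow(N, -2) (Function('z')(N) = Pow(Pow(N, 2), -1) = Pow(N, -2))
Pow(Add(106, Function('z')(Mul(Mul(3, 4), -4))), 2) = Pow(Add(106, Pow(Mul(Mul(3, 4), -4), -2)), 2) = Pow(Add(106, Pow(Mul(12, -4), -2)), 2) = Pow(Add(106, Pow(-48, -2)), 2) = Pow(Add(106, Rational(1, 2304)), 2) = Pow(Rational(244225, 2304), 2) = Rational(59645850625, 5308416)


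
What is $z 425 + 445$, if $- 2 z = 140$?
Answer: $-29305$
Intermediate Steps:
$z = -70$ ($z = \left(- \frac{1}{2}\right) 140 = -70$)
$z 425 + 445 = \left(-70\right) 425 + 445 = -29750 + 445 = -29305$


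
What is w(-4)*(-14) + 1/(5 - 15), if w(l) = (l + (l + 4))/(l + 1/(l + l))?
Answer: -4513/330 ≈ -13.676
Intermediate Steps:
w(l) = (4 + 2*l)/(l + 1/(2*l)) (w(l) = (l + (4 + l))/(l + 1/(2*l)) = (4 + 2*l)/(l + 1/(2*l)))
w(-4)*(-14) + 1/(5 - 15) = (4*(-4)*(2 - 4)/(1 + 2*(-4)²))*(-14) + 1/(5 - 15) = (4*(-4)*(-2)/(1 + 2*16))*(-14) + 1/(-10) = (4*(-4)*(-2)/(1 + 32))*(-14) - ⅒ = (4*(-4)*(-2)/33)*(-14) - ⅒ = (4*(-4)*(1/33)*(-2))*(-14) - ⅒ = (32/33)*(-14) - ⅒ = -448/33 - ⅒ = -4513/330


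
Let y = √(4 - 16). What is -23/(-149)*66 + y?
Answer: 1518/149 + 2*I*√3 ≈ 10.188 + 3.4641*I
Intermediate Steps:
y = 2*I*√3 (y = √(-12) = 2*I*√3 ≈ 3.4641*I)
-23/(-149)*66 + y = -23/(-149)*66 + 2*I*√3 = -23*(-1/149)*66 + 2*I*√3 = (23/149)*66 + 2*I*√3 = 1518/149 + 2*I*√3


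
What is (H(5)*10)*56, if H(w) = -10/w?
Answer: -1120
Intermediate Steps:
(H(5)*10)*56 = (-10/5*10)*56 = (-10*⅕*10)*56 = -2*10*56 = -20*56 = -1120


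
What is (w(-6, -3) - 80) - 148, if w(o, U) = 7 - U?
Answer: -218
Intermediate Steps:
(w(-6, -3) - 80) - 148 = ((7 - 1*(-3)) - 80) - 148 = ((7 + 3) - 80) - 148 = (10 - 80) - 148 = -70 - 148 = -218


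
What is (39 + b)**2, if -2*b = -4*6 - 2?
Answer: 2704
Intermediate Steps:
b = 13 (b = -(-4*6 - 2)/2 = -(-24 - 2)/2 = -1/2*(-26) = 13)
(39 + b)**2 = (39 + 13)**2 = 52**2 = 2704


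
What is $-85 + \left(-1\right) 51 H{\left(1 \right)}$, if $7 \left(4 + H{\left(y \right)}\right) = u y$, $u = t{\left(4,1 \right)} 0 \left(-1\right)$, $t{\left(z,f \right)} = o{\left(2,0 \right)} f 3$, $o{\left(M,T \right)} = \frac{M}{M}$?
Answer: $119$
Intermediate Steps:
$o{\left(M,T \right)} = 1$
$t{\left(z,f \right)} = 3 f$ ($t{\left(z,f \right)} = 1 f 3 = f 3 = 3 f$)
$u = 0$ ($u = 3 \cdot 1 \cdot 0 \left(-1\right) = 3 \cdot 0 \left(-1\right) = 0 \left(-1\right) = 0$)
$H{\left(y \right)} = -4$ ($H{\left(y \right)} = -4 + \frac{0 y}{7} = -4 + \frac{1}{7} \cdot 0 = -4 + 0 = -4$)
$-85 + \left(-1\right) 51 H{\left(1 \right)} = -85 + \left(-1\right) 51 \left(-4\right) = -85 - -204 = -85 + 204 = 119$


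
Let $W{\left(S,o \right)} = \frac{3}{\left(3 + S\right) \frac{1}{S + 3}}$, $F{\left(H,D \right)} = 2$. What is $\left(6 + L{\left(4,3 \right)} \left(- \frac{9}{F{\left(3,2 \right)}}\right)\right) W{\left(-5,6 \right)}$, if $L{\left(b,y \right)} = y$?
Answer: $- \frac{45}{2} \approx -22.5$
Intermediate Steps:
$W{\left(S,o \right)} = 3$ ($W{\left(S,o \right)} = \frac{3}{\left(3 + S\right) \frac{1}{3 + S}} = \frac{3}{1} = 3 \cdot 1 = 3$)
$\left(6 + L{\left(4,3 \right)} \left(- \frac{9}{F{\left(3,2 \right)}}\right)\right) W{\left(-5,6 \right)} = \left(6 + 3 \left(- \frac{9}{2}\right)\right) 3 = \left(6 - \frac{27}{2}\right) 3 = \left(- \frac{15}{2}\right) 3 = - \frac{45}{2}$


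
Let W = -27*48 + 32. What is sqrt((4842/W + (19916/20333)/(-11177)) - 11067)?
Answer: I*sqrt(57096278363681551027794806)/71814773356 ≈ 105.22*I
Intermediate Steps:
W = -1264 (W = -1296 + 32 = -1264)
sqrt((4842/W + (19916/20333)/(-11177)) - 11067) = sqrt((4842/(-1264) + (19916/20333)/(-11177)) - 11067) = sqrt((4842*(-1/1264) + (19916*(1/20333))*(-1/11177)) - 11067) = sqrt((-2421/632 + (19916/20333)*(-1/11177)) - 11067) = sqrt((-2421/632 - 19916/227261941) - 11067) = sqrt(-550213746073/143629546712 - 11067) = sqrt(-1590098407207777/143629546712) = I*sqrt(57096278363681551027794806)/71814773356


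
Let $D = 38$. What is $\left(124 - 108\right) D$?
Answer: $608$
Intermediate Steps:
$\left(124 - 108\right) D = \left(124 - 108\right) 38 = 16 \cdot 38 = 608$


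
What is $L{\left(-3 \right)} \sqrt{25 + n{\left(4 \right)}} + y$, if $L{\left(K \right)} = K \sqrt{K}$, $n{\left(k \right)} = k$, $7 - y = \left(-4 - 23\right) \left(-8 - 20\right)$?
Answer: $-749 - 3 i \sqrt{87} \approx -749.0 - 27.982 i$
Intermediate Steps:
$y = -749$ ($y = 7 - \left(-4 - 23\right) \left(-8 - 20\right) = 7 - \left(-27\right) \left(-28\right) = 7 - 756 = -749$)
$L{\left(K \right)} = K^{\frac{3}{2}}$
$L{\left(-3 \right)} \sqrt{25 + n{\left(4 \right)}} + y = \left(-3\right)^{\frac{3}{2}} \sqrt{25 + 4} - 749 = - 3 i \sqrt{3} \sqrt{29} - 749 = - 3 i \sqrt{87} - 749 = -749 - 3 i \sqrt{87}$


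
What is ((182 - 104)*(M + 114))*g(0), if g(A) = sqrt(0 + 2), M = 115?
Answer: 17862*sqrt(2) ≈ 25261.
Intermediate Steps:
g(A) = sqrt(2)
((182 - 104)*(M + 114))*g(0) = ((182 - 104)*(115 + 114))*sqrt(2) = (78*229)*sqrt(2) = 17862*sqrt(2)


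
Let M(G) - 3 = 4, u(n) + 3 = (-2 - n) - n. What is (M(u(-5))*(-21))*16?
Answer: -2352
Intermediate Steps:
u(n) = -5 - 2*n (u(n) = -3 + ((-2 - n) - n) = -3 + (-2 - 2*n) = -5 - 2*n)
M(G) = 7 (M(G) = 3 + 4 = 7)
(M(u(-5))*(-21))*16 = (7*(-21))*16 = -147*16 = -2352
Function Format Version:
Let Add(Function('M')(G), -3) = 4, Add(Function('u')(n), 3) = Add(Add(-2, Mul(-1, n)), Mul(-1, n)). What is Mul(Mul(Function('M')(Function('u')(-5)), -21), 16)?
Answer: -2352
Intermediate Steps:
Function('u')(n) = Add(-5, Mul(-2, n)) (Function('u')(n) = Add(-3, Add(Add(-2, Mul(-1, n)), Mul(-1, n))) = Add(-3, Add(-2, Mul(-2, n))) = Add(-5, Mul(-2, n)))
Function('M')(G) = 7 (Function('M')(G) = Add(3, 4) = 7)
Mul(Mul(Function('M')(Function('u')(-5)), -21), 16) = Mul(Mul(7, -21), 16) = Mul(-147, 16) = -2352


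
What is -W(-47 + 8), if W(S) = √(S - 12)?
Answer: -I*√51 ≈ -7.1414*I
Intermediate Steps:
W(S) = √(-12 + S)
-W(-47 + 8) = -√(-12 + (-47 + 8)) = -√(-12 - 39) = -√(-51) = -I*√51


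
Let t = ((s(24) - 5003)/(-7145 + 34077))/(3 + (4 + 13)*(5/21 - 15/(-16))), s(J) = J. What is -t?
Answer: 418236/51998959 ≈ 0.0080432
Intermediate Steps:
t = -418236/51998959 (t = ((24 - 5003)/(-7145 + 34077))/(3 + (4 + 13)*(5/21 - 15/(-16))) = (-4979/26932)/(3 + 17*(5*(1/21) - 15*(-1/16))) = (-4979*1/26932)/(3 + 17*(5/21 + 15/16)) = -4979/(26932*(3 + 17*(395/336))) = -4979/(26932*(3 + 6715/336)) = -4979/(26932*7723/336) = -4979/26932*336/7723 = -418236/51998959 ≈ -0.0080432)
-t = -1*(-418236/51998959) = 418236/51998959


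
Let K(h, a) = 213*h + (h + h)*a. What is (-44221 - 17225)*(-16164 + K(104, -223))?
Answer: 2482172616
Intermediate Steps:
K(h, a) = 213*h + 2*a*h (K(h, a) = 213*h + (2*h)*a = 213*h + 2*a*h)
(-44221 - 17225)*(-16164 + K(104, -223)) = (-44221 - 17225)*(-16164 + 104*(213 + 2*(-223))) = -61446*(-16164 + 104*(213 - 446)) = -61446*(-16164 + 104*(-233)) = -61446*(-16164 - 24232) = -61446*(-40396) = 2482172616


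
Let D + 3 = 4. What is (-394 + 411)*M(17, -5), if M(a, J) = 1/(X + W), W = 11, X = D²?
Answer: 17/12 ≈ 1.4167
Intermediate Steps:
D = 1 (D = -3 + 4 = 1)
X = 1 (X = 1² = 1)
M(a, J) = 1/12 (M(a, J) = 1/(1 + 11) = 1/12)
(-394 + 411)*M(17, -5) = (-394 + 411)*(1/12) = 17*(1/12) = 17/12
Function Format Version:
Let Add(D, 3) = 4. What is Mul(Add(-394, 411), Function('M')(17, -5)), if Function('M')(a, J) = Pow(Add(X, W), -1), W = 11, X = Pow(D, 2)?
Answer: Rational(17, 12) ≈ 1.4167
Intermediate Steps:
D = 1 (D = Add(-3, 4) = 1)
X = 1 (X = Pow(1, 2) = 1)
Function('M')(a, J) = Rational(1, 12) (Function('M')(a, J) = Pow(Add(1, 11), -1) = Pow(12, -1) = Rational(1, 12))
Mul(Add(-394, 411), Function('M')(17, -5)) = Mul(Add(-394, 411), Rational(1, 12)) = Mul(17, Rational(1, 12)) = Rational(17, 12)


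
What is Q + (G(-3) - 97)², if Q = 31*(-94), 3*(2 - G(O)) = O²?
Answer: 6690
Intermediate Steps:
G(O) = 2 - O²/3
Q = -2914
Q + (G(-3) - 97)² = -2914 + ((2 - ⅓*(-3)²) - 97)² = -2914 + ((2 - ⅓*9) - 97)² = -2914 + ((2 - 3) - 97)² = -2914 + (-1 - 97)² = -2914 + (-98)² = -2914 + 9604 = 6690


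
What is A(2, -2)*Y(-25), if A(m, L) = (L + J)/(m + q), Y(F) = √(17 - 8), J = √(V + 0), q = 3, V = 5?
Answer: -6/5 + 3*√5/5 ≈ 0.14164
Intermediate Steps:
J = √5 (J = √(5 + 0) = √5 ≈ 2.2361)
Y(F) = 3 (Y(F) = √9 = 3)
A(m, L) = (L + √5)/(3 + m) (A(m, L) = (L + √5)/(m + 3) = (L + √5)/(3 + m))
A(2, -2)*Y(-25) = ((-2 + √5)/(3 + 2))*3 = ((-2 + √5)/5)*3 = (-⅖ + √5/5)*3 = -6/5 + 3*√5/5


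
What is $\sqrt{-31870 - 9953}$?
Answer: $3 i \sqrt{4647} \approx 204.51 i$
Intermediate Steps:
$\sqrt{-31870 - 9953} = \sqrt{-41823} = 3 i \sqrt{4647}$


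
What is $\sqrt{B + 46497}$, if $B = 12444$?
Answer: $3 \sqrt{6549} \approx 242.78$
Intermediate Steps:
$\sqrt{B + 46497} = \sqrt{12444 + 46497} = \sqrt{58941} = 3 \sqrt{6549}$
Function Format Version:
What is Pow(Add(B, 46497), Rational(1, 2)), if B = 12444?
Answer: Mul(3, Pow(6549, Rational(1, 2))) ≈ 242.78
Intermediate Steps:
Pow(Add(B, 46497), Rational(1, 2)) = Pow(Add(12444, 46497), Rational(1, 2)) = Pow(58941, Rational(1, 2)) = Mul(3, Pow(6549, Rational(1, 2)))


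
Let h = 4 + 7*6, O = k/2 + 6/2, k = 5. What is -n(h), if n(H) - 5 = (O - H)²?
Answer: -6581/4 ≈ -1645.3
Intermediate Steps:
O = 11/2 (O = 5/2 + 6/2 = 5*(½) + 6*(½) = 5/2 + 3 = 11/2 ≈ 5.5000)
h = 46 (h = 4 + 42 = 46)
n(H) = 5 + (11/2 - H)²
-n(h) = -(5 + (-11 + 2*46)²/4) = -(5 + (-11 + 92)²/4) = -(5 + (¼)*81²) = -(5 + (¼)*6561) = -(5 + 6561/4) = -1*6581/4 = -6581/4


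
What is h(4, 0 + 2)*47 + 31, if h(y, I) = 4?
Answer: 219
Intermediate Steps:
h(4, 0 + 2)*47 + 31 = 4*47 + 31 = 188 + 31 = 219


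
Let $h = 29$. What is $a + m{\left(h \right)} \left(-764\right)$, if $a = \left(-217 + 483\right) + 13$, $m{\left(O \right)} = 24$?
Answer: $-18057$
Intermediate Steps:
$a = 279$ ($a = 266 + 13 = 279$)
$a + m{\left(h \right)} \left(-764\right) = 279 + 24 \left(-764\right) = 279 - 18336 = -18057$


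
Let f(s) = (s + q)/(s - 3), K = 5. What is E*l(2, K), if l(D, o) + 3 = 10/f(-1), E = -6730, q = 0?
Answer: -249010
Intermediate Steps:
f(s) = s/(-3 + s) (f(s) = (s + 0)/(s - 3) = s/(-3 + s))
l(D, o) = 37 (l(D, o) = -3 + 10/((-1/(-3 - 1))) = -3 + 10/((-1/(-4))) = -3 + 10/((-1*(-¼))) = -3 + 10/(¼) = -3 + 10*4 = -3 + 40 = 37)
E*l(2, K) = -6730*37 = -249010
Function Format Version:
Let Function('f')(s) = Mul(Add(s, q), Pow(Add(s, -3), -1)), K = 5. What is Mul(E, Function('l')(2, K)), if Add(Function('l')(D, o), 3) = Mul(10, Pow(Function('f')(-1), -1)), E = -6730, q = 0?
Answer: -249010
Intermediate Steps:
Function('f')(s) = Mul(s, Pow(Add(-3, s), -1)) (Function('f')(s) = Mul(Add(s, 0), Pow(Add(s, -3), -1)) = Mul(s, Pow(Add(-3, s), -1)))
Function('l')(D, o) = 37 (Function('l')(D, o) = Add(-3, Mul(10, Pow(Mul(-1, Pow(Add(-3, -1), -1)), -1))) = Add(-3, Mul(10, Pow(Mul(-1, Pow(-4, -1)), -1))) = Add(-3, Mul(10, Pow(Mul(-1, Rational(-1, 4)), -1))) = Add(-3, Mul(10, Pow(Rational(1, 4), -1))) = Add(-3, Mul(10, 4)) = Add(-3, 40) = 37)
Mul(E, Function('l')(2, K)) = Mul(-6730, 37) = -249010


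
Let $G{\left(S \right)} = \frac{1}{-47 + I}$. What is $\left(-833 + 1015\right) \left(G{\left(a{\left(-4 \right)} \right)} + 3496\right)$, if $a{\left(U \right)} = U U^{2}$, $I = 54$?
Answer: $636298$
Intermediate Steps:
$a{\left(U \right)} = U^{3}$
$G{\left(S \right)} = \frac{1}{7}$ ($G{\left(S \right)} = \frac{1}{-47 + 54} = \frac{1}{7}$)
$\left(-833 + 1015\right) \left(G{\left(a{\left(-4 \right)} \right)} + 3496\right) = \left(-833 + 1015\right) \left(\frac{1}{7} + 3496\right) = 182 \cdot \frac{24473}{7} = 636298$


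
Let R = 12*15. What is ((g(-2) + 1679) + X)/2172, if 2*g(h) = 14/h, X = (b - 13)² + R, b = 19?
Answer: 1261/1448 ≈ 0.87086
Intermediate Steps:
R = 180
X = 216 (X = (19 - 13)² + 180 = 6² + 180 = 36 + 180 = 216)
g(h) = 7/h (g(h) = (14/h)/2 = 7/h)
((g(-2) + 1679) + X)/2172 = ((7/(-2) + 1679) + 216)/2172 = ((7*(-½) + 1679) + 216)*(1/2172) = ((-7/2 + 1679) + 216)*(1/2172) = (3351/2 + 216)*(1/2172) = (3783/2)*(1/2172) = 1261/1448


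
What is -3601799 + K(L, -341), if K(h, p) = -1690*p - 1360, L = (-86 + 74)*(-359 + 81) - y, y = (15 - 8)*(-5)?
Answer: -3026869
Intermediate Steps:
y = -35 (y = 7*(-5) = -35)
L = 3371 (L = (-86 + 74)*(-359 + 81) - 1*(-35) = -12*(-278) + 35 = 3336 + 35 = 3371)
K(h, p) = -1360 - 1690*p
-3601799 + K(L, -341) = -3601799 + (-1360 - 1690*(-341)) = -3601799 + (-1360 + 576290) = -3601799 + 574930 = -3026869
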